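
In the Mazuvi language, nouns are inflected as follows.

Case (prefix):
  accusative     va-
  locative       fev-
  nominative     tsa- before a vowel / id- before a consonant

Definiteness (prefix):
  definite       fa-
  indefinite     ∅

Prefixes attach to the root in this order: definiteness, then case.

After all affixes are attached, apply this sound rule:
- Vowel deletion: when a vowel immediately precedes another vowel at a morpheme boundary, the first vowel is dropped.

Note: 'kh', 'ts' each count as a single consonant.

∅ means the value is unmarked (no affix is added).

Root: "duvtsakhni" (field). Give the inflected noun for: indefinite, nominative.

definiteness = indefinite: zero marking, form stays duvtsakhni.
Attach case nominative id- (before consonant 'd') → idduvtsakhni.
Vowel deletion: no change.

idduvtsakhni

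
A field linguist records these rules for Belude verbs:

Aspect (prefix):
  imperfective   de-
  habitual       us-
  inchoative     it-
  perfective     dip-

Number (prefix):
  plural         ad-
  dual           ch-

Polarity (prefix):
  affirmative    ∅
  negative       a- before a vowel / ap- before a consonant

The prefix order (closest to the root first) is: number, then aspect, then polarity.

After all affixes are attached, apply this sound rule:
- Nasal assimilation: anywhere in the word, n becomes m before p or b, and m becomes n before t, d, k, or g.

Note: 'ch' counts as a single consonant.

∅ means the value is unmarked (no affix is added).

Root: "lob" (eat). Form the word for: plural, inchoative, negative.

Attach number plural ad- → adlob.
Attach aspect inchoative it- → itadlob.
Attach polarity negative a- (before vowel 'i') → aitadlob.
Nasal assimilation: no change.

aitadlob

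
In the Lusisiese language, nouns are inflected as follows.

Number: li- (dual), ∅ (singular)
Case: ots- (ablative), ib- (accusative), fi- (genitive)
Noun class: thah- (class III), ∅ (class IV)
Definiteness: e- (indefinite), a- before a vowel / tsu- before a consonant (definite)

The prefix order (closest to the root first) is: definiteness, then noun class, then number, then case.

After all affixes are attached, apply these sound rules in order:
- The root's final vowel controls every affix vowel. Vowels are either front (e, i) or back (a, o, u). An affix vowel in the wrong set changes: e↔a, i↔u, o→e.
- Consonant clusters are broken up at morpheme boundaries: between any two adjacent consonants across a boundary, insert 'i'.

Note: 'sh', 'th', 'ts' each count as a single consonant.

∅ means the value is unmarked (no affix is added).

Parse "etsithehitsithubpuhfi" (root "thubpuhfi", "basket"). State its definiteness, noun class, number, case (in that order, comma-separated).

definite, class III, singular, ablative

Segment: ots-thah-tsu-thubpuhfi.
definiteness: a/tsu- → definite.
noun class: thah- → class III.
number: ∅ → singular.
case: ots- → ablative.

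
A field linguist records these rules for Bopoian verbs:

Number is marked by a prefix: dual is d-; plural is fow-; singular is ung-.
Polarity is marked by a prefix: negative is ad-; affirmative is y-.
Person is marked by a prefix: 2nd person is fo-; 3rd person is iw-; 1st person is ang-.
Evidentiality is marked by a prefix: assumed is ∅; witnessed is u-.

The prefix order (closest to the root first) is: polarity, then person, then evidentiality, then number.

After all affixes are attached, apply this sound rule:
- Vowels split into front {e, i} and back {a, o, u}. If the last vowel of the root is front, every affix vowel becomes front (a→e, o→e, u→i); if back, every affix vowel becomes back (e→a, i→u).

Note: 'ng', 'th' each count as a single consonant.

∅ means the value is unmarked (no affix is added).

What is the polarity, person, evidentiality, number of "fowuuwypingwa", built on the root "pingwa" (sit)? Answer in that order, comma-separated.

affirmative, 3rd person, witnessed, plural

Segment: fow-u-iw-y-pingwa.
polarity: y- → affirmative.
person: iw- → 3rd person.
evidentiality: u- → witnessed.
number: fow- → plural.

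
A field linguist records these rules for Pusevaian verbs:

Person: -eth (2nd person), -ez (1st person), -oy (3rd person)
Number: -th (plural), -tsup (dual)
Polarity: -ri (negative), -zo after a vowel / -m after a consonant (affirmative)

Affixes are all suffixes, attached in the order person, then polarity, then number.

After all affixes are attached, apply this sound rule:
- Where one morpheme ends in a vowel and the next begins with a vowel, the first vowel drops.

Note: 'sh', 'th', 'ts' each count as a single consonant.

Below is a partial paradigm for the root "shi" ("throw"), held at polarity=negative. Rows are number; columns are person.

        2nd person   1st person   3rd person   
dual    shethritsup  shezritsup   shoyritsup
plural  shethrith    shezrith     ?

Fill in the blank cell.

Attach person 3rd person -oy → shioy.
Attach polarity negative -ri → shioyri.
Attach number plural -th → shioyrith.
Apply vowel deletion: shioyrith → shoyrith.

shoyrith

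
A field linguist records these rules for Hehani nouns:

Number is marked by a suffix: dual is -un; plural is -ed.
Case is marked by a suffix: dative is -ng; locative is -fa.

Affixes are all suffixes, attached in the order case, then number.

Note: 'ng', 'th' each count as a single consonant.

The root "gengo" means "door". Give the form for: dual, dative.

gengongun

Attach case dative -ng → gengong.
Attach number dual -un → gengongun.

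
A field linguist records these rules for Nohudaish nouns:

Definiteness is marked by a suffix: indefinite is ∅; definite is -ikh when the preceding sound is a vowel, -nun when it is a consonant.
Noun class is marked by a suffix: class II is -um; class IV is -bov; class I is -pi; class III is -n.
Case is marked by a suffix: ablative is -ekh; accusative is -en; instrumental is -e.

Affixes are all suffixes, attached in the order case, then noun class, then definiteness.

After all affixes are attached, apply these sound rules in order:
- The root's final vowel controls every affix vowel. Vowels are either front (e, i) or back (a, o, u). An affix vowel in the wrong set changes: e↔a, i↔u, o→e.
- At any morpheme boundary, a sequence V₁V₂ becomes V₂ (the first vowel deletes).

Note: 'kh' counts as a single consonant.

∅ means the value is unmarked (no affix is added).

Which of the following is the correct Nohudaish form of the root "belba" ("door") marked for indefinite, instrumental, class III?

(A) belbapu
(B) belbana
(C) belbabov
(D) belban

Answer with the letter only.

Attach case instrumental -e → belbae.
Attach noun class class III -n → belbaen.
definiteness = indefinite: zero marking, form stays belbaen.
Apply vowel harmony: belbaen → belbaan.
Apply vowel deletion: belbaan → belban.
So the correct form is belban, option (D).
(A) belbapu is wrong: it uses class I instead of class III for noun class.
(C) belbabov is wrong: it uses class IV instead of class III for noun class.
(B) belbana is wrong: it has the affixes in the wrong order.

D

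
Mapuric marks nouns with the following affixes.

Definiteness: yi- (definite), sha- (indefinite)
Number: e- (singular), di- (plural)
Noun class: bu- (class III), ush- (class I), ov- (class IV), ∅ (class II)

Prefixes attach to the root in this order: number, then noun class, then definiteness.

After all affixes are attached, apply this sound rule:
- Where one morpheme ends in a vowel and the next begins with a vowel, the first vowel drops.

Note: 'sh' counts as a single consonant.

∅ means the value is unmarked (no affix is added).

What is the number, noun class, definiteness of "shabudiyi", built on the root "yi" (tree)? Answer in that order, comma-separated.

Segment: sha-bu-di-yi.
number: di- → plural.
noun class: bu- → class III.
definiteness: sha- → indefinite.

plural, class III, indefinite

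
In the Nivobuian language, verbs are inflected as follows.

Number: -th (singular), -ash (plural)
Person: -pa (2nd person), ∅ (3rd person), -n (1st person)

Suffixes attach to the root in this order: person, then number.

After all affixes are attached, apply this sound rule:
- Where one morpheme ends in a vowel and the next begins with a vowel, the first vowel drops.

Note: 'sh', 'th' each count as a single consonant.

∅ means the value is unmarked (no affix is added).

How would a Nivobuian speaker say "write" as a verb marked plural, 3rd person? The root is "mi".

mash

person = 3rd person: zero marking, form stays mi.
Attach number plural -ash → miash.
Apply vowel deletion: miash → mash.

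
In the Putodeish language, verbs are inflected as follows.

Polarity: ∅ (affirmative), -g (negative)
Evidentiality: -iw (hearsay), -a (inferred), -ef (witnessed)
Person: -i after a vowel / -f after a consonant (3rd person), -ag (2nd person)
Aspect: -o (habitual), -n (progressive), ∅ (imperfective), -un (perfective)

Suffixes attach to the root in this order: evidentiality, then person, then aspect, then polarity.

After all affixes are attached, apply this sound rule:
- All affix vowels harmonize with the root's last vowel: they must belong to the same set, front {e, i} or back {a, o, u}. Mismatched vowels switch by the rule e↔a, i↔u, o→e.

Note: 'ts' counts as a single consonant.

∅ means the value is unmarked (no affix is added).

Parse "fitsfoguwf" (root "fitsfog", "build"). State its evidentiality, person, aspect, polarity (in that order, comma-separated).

hearsay, 3rd person, imperfective, affirmative

Segment: fitsfog-iw-f.
evidentiality: -iw → hearsay.
person: -i/f → 3rd person.
aspect: ∅ → imperfective.
polarity: ∅ → affirmative.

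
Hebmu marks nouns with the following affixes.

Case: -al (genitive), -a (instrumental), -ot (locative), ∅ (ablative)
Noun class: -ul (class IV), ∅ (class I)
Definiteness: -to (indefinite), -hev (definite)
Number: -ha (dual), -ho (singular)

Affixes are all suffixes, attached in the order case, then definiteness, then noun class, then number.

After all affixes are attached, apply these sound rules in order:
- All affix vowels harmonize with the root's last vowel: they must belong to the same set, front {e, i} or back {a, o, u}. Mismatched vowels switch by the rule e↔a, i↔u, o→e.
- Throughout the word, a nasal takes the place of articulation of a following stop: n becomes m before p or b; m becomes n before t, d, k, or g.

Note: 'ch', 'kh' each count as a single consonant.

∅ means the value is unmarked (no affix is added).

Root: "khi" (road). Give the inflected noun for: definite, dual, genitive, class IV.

khielhevilhe

Attach case genitive -al → khial.
Attach definiteness definite -hev → khialhev.
Attach noun class class IV -ul → khialhevul.
Attach number dual -ha → khialhevulha.
Apply vowel harmony: khialhevulha → khielhevilhe.
Nasal assimilation: no change.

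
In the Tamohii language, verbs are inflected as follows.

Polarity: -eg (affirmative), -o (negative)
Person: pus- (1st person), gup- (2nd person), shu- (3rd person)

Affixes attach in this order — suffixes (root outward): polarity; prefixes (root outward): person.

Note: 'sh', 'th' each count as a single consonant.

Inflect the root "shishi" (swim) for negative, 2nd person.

gupshishio

Attach polarity negative -o → shishio.
Attach person 2nd person gup- → gupshishio.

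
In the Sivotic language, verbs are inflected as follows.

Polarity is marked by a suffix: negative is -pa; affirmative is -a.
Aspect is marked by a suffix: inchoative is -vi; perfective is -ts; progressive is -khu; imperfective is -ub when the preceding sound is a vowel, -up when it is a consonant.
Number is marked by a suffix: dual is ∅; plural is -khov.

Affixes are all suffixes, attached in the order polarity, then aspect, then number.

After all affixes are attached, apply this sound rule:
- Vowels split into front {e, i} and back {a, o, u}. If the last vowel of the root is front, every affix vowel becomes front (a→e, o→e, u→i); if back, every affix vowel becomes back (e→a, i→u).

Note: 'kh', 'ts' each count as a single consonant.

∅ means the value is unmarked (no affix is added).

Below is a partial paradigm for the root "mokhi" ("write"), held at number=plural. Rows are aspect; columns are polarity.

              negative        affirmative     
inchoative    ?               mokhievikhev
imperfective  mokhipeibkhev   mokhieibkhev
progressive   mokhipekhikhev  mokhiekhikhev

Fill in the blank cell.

Attach polarity negative -pa → mokhipa.
Attach aspect inchoative -vi → mokhipavi.
Attach number plural -khov → mokhipavikhov.
Apply vowel harmony: mokhipavikhov → mokhipevikhev.

mokhipevikhev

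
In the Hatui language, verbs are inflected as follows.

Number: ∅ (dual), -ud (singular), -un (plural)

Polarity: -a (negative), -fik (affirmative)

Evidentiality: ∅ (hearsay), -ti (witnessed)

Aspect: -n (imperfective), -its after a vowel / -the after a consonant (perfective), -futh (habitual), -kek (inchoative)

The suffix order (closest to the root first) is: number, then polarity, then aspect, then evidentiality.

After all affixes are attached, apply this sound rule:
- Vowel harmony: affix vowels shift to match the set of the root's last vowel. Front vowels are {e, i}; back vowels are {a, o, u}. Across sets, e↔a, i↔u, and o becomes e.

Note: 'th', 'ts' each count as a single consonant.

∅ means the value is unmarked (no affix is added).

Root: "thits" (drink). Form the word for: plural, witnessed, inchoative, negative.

thitsinekekti

Attach number plural -un → thitsun.
Attach polarity negative -a → thitsuna.
Attach aspect inchoative -kek → thitsunakek.
Attach evidentiality witnessed -ti → thitsunakekti.
Apply vowel harmony: thitsunakekti → thitsinekekti.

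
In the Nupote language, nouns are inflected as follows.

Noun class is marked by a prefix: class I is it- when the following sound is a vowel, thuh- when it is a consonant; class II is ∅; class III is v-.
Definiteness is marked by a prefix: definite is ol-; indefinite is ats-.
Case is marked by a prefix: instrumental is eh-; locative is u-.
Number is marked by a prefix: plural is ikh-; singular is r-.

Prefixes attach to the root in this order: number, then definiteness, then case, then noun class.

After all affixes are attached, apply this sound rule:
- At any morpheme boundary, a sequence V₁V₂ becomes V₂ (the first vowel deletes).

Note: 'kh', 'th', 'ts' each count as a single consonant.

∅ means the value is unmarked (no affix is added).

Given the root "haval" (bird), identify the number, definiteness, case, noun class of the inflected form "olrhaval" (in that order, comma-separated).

singular, definite, locative, class II

Segment: u-ol-r-haval.
number: r- → singular.
definiteness: ol- → definite.
case: u- → locative.
noun class: ∅ → class II.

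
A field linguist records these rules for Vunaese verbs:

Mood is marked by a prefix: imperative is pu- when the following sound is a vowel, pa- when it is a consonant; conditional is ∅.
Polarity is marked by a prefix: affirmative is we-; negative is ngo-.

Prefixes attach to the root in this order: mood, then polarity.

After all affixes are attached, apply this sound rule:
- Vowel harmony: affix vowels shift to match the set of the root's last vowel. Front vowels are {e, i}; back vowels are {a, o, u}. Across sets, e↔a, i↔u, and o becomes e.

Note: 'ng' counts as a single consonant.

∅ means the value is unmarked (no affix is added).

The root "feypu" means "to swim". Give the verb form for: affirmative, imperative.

Attach mood imperative pa- (before consonant 'f') → pafeypu.
Attach polarity affirmative we- → wepafeypu.
Apply vowel harmony: wepafeypu → wapafeypu.

wapafeypu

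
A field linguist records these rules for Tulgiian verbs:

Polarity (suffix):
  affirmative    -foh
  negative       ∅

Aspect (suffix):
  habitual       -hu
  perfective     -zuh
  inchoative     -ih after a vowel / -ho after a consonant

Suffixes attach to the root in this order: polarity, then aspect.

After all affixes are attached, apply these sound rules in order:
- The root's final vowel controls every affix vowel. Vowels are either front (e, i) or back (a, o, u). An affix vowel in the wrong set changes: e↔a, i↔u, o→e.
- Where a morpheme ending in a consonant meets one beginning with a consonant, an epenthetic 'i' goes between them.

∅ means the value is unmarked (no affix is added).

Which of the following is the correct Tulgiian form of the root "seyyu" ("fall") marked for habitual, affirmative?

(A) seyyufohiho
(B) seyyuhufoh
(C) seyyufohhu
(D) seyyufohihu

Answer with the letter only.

D

Attach polarity affirmative -foh → seyyufoh.
Attach aspect habitual -hu → seyyufohhu.
Vowel harmony: no change.
Apply epenthesis: seyyufohhu → seyyufohihu.
So the correct form is seyyufohihu, option (D).
(A) seyyufohiho is wrong: it uses inchoative instead of habitual for aspect.
(C) seyyufohhu is wrong: it fails to apply the sound rule(s).
(B) seyyuhufoh is wrong: it has the affixes in the wrong order.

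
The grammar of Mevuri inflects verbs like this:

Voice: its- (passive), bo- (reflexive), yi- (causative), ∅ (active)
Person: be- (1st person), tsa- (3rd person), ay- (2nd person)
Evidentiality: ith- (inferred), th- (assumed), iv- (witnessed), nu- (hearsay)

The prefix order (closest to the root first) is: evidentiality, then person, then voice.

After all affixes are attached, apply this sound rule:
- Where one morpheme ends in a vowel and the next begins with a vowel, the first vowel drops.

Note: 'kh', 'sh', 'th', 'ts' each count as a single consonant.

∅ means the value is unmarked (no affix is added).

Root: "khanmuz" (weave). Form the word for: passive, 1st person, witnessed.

itsbivkhanmuz

Attach evidentiality witnessed iv- → ivkhanmuz.
Attach person 1st person be- → beivkhanmuz.
Attach voice passive its- → itsbeivkhanmuz.
Apply vowel deletion: itsbeivkhanmuz → itsbivkhanmuz.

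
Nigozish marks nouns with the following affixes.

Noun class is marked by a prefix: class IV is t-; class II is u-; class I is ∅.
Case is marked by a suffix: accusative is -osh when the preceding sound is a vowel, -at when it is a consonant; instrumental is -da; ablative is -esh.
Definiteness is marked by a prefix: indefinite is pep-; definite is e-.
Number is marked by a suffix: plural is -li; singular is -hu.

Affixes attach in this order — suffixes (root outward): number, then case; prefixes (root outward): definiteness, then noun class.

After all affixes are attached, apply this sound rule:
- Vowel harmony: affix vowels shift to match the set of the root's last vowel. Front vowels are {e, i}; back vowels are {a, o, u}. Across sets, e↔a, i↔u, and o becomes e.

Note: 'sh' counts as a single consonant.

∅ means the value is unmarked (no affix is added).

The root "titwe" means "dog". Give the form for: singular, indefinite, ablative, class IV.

tpeptitwehiesh

Attach number singular -hu → titwehu.
Attach definiteness indefinite pep- → peptitwehu.
Attach case ablative -esh → peptitwehuesh.
Attach noun class class IV t- → tpeptitwehuesh.
Apply vowel harmony: tpeptitwehuesh → tpeptitwehiesh.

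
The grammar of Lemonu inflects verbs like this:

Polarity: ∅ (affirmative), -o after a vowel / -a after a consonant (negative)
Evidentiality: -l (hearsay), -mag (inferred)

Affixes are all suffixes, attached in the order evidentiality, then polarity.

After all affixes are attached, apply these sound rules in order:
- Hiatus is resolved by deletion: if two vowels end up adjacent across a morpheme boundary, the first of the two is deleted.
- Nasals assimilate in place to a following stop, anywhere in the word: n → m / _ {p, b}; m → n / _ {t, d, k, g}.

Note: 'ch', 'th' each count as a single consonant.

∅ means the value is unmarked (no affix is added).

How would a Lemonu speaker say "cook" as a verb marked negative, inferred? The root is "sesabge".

sesabgemaga

Attach evidentiality inferred -mag → sesabgemag.
Attach polarity negative -a (after consonant 'g') → sesabgemaga.
Vowel deletion: no change.
Nasal assimilation: no change.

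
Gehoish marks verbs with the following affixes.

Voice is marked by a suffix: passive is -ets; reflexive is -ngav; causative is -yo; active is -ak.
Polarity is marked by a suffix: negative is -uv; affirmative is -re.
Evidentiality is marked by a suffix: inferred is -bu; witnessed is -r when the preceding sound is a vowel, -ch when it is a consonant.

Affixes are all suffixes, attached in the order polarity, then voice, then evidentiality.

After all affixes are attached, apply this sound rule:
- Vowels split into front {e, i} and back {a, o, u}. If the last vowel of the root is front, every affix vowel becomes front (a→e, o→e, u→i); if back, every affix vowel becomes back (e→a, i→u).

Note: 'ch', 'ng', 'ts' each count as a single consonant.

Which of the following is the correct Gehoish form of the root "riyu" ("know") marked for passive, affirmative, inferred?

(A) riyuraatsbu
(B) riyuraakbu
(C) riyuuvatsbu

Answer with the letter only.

Attach polarity affirmative -re → riyure.
Attach voice passive -ets → riyureets.
Attach evidentiality inferred -bu → riyureetsbu.
Apply vowel harmony: riyureetsbu → riyuraatsbu.
So the correct form is riyuraatsbu, option (A).
(B) riyuraakbu is wrong: it uses active instead of passive for voice.
(C) riyuuvatsbu is wrong: it uses negative instead of affirmative for polarity.

A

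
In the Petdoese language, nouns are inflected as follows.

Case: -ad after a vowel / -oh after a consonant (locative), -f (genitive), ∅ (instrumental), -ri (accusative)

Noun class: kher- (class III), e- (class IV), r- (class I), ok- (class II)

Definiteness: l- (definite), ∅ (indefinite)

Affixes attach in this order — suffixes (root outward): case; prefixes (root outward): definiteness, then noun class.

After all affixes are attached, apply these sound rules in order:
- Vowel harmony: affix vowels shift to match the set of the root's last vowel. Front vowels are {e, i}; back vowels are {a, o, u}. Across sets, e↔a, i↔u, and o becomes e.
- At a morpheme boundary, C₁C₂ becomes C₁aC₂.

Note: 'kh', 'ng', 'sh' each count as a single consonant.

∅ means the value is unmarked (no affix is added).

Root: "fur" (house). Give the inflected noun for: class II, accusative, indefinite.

okafuraru

Attach case accusative -ri → furri.
definiteness = indefinite: zero marking, form stays furri.
Attach noun class class II ok- → okfurri.
Apply vowel harmony: okfurri → okfurru.
Apply epenthesis: okfurru → okafuraru.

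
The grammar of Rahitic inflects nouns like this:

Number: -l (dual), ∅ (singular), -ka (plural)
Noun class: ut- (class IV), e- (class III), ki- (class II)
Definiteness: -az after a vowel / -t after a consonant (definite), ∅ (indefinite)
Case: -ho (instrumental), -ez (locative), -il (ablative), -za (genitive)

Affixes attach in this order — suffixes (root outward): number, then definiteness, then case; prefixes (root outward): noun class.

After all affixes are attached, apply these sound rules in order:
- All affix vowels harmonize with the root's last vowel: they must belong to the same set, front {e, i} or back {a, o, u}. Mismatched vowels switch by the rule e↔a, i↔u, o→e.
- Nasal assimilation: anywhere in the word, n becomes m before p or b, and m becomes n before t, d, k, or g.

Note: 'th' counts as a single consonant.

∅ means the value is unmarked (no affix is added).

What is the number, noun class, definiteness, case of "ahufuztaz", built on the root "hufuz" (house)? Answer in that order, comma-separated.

Segment: e-hufuz-t-ez.
number: ∅ → singular.
noun class: e- → class III.
definiteness: -az/t → definite.
case: -ez → locative.

singular, class III, definite, locative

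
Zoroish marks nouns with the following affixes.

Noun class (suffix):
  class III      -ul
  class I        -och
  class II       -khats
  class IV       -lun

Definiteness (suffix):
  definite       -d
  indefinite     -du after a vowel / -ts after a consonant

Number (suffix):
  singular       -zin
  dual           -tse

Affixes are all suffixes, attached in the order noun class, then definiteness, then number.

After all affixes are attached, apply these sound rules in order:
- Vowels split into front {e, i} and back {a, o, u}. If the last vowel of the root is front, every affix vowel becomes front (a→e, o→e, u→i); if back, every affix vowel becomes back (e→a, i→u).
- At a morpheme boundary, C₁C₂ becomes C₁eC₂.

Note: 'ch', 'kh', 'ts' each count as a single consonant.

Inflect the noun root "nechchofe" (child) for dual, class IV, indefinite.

nechchofelinetsetse

Attach noun class class IV -lun → nechchofelun.
Attach definiteness indefinite -ts (after consonant 'n') → nechchofelunts.
Attach number dual -tse → nechchofeluntstse.
Apply vowel harmony: nechchofeluntstse → nechchofelintstse.
Apply epenthesis: nechchofelintstse → nechchofelinetsetse.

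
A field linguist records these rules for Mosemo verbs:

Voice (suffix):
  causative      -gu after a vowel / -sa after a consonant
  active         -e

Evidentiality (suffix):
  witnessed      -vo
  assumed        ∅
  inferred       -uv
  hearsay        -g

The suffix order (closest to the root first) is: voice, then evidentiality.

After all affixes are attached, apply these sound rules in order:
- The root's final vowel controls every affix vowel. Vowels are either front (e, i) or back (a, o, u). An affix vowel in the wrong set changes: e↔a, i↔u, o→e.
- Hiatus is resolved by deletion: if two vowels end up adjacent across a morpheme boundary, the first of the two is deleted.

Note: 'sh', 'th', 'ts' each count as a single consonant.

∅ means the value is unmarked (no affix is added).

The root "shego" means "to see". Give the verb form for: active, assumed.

Attach voice active -e → shegoe.
evidentiality = assumed: zero marking, form stays shegoe.
Apply vowel harmony: shegoe → shegoa.
Apply vowel deletion: shegoa → shega.

shega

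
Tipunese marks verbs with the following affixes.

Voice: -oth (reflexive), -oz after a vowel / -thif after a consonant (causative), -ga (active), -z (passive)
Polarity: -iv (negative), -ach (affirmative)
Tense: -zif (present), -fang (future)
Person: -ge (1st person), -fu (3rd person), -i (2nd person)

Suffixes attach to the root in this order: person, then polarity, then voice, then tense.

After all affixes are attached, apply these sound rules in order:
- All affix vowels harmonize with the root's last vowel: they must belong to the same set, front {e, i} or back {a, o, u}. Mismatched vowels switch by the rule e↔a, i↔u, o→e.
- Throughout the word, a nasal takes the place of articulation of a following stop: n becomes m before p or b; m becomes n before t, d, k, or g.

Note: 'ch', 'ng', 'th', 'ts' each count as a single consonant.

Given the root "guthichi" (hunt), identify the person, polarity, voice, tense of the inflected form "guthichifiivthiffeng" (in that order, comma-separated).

3rd person, negative, causative, future

Segment: guthichi-fu-iv-thif-fang.
person: -fu → 3rd person.
polarity: -iv → negative.
voice: -oz/thif → causative.
tense: -fang → future.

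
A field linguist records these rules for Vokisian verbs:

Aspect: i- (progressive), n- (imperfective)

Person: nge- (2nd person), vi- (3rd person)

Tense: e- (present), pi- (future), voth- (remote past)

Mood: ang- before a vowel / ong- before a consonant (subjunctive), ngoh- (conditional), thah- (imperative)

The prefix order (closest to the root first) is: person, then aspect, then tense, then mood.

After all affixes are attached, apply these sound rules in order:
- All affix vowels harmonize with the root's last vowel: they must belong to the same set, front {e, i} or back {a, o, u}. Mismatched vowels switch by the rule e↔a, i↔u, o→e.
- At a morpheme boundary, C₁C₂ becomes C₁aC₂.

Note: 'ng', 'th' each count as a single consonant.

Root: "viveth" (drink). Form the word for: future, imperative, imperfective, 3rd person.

thehapinaviviveth

Attach person 3rd person vi- → viviveth.
Attach aspect imperfective n- → nviviveth.
Attach tense future pi- → pinviviveth.
Attach mood imperative thah- → thahpinviviveth.
Apply vowel harmony: thahpinviviveth → thehpinviviveth.
Apply epenthesis: thehpinviviveth → thehapinaviviveth.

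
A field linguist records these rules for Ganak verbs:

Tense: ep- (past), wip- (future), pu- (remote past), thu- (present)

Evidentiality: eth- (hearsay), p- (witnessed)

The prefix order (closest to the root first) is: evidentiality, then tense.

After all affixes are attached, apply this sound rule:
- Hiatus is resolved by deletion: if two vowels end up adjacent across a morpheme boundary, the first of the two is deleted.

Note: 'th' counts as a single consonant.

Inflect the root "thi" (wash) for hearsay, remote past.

Attach evidentiality hearsay eth- → eththi.
Attach tense remote past pu- → pueththi.
Apply vowel deletion: pueththi → peththi.

peththi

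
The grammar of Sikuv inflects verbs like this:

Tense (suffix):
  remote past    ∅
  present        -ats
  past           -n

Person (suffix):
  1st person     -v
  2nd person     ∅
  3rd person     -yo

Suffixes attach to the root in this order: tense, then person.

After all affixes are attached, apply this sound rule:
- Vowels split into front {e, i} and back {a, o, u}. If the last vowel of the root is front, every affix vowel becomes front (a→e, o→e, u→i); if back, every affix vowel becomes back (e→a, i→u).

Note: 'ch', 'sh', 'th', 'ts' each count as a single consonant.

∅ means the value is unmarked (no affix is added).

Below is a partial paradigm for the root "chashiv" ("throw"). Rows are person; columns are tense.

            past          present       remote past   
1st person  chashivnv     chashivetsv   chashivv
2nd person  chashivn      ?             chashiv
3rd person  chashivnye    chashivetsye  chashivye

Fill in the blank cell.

chashivets

Attach tense present -ats → chashivats.
person = 2nd person: zero marking, form stays chashivats.
Apply vowel harmony: chashivats → chashivets.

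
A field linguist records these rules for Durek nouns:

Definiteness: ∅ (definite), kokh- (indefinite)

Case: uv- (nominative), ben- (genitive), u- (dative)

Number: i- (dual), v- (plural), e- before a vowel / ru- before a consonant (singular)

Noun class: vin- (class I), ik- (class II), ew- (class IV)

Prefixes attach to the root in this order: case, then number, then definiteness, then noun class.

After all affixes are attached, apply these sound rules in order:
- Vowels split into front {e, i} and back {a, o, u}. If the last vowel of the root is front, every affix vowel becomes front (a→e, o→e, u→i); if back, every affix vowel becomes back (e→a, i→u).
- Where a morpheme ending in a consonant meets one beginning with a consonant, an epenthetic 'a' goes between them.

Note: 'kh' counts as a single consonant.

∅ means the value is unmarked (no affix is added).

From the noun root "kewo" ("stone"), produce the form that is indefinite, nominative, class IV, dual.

Attach case nominative uv- → uvkewo.
Attach number dual i- → iuvkewo.
Attach definiteness indefinite kokh- → kokhiuvkewo.
Attach noun class class IV ew- → ewkokhiuvkewo.
Apply vowel harmony: ewkokhiuvkewo → awkokhuuvkewo.
Apply epenthesis: awkokhuuvkewo → awakokhuuvakewo.

awakokhuuvakewo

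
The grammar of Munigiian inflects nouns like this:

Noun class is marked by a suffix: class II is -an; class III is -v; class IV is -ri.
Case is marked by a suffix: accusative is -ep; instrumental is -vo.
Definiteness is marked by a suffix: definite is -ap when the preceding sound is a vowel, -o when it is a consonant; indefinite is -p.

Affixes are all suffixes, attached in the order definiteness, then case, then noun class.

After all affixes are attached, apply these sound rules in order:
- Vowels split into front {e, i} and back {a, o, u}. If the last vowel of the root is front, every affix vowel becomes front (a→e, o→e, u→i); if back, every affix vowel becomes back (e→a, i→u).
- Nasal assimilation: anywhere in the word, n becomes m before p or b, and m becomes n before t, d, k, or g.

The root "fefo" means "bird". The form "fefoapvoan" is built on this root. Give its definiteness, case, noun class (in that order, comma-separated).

definite, instrumental, class II

Segment: fefo-ap-vo-an.
definiteness: -ap/o → definite.
case: -vo → instrumental.
noun class: -an → class II.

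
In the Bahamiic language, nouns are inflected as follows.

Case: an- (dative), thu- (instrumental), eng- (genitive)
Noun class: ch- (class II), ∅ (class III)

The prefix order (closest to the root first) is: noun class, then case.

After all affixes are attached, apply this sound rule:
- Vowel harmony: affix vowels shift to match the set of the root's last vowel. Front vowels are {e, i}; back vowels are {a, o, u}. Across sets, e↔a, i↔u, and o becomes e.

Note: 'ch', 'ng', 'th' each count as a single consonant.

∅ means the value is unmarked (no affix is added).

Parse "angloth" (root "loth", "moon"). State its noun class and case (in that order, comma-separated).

Segment: eng-loth.
noun class: ∅ → class III.
case: eng- → genitive.

class III, genitive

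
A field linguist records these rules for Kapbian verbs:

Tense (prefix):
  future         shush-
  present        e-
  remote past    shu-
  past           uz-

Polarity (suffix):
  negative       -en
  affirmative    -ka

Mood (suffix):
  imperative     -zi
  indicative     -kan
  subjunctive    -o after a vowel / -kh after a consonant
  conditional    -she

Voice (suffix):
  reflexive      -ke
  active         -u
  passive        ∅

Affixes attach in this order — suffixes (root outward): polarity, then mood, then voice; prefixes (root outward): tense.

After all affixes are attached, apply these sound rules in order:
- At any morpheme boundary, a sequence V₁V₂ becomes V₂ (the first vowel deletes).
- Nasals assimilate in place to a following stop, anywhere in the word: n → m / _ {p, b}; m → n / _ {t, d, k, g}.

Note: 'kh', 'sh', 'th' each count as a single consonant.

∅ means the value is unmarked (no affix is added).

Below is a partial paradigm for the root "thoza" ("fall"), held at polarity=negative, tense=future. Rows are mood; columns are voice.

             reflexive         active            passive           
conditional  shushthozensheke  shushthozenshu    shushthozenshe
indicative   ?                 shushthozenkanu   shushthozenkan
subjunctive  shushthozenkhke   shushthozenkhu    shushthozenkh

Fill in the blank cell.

Attach polarity negative -en → thozaen.
Attach tense future shush- → shushthozaen.
Attach mood indicative -kan → shushthozaenkan.
Attach voice reflexive -ke → shushthozaenkanke.
Apply vowel deletion: shushthozaenkanke → shushthozenkanke.
Nasal assimilation: no change.

shushthozenkanke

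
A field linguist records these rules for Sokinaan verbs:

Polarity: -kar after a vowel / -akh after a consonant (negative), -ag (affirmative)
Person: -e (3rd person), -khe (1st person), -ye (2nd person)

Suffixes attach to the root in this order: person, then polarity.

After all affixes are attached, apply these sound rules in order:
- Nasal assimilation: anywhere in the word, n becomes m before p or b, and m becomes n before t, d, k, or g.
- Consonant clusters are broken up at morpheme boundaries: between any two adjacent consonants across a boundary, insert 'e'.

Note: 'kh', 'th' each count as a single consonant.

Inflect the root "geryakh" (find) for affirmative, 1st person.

geryakhekheag

Attach person 1st person -khe → geryakhkhe.
Attach polarity affirmative -ag → geryakhkheag.
Nasal assimilation: no change.
Apply epenthesis: geryakhkheag → geryakhekheag.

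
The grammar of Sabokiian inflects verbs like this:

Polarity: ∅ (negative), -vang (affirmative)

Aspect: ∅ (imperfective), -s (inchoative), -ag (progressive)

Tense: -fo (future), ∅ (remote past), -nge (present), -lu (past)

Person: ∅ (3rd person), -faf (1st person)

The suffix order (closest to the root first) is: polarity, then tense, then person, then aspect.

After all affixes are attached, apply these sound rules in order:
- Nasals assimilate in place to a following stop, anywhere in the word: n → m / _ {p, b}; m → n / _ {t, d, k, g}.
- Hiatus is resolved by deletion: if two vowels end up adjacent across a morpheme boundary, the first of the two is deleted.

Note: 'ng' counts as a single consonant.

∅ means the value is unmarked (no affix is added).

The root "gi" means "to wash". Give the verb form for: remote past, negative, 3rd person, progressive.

polarity = negative: zero marking, form stays gi.
tense = remote past: zero marking, form stays gi.
person = 3rd person: zero marking, form stays gi.
Attach aspect progressive -ag → giag.
Nasal assimilation: no change.
Apply vowel deletion: giag → gag.

gag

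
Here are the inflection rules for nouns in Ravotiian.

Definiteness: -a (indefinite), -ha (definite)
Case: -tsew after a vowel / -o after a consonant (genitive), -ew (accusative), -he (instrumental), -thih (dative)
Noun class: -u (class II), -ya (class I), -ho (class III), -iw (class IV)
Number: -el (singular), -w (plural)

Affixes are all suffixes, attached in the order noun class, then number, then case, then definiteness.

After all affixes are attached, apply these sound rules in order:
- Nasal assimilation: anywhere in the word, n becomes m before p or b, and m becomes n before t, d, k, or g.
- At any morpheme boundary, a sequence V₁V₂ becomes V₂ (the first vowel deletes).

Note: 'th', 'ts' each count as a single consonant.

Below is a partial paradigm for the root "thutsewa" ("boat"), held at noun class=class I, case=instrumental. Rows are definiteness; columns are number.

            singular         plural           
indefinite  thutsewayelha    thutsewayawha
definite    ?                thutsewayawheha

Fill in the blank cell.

thutsewayelheha

Attach noun class class I -ya → thutsewaya.
Attach number singular -el → thutsewayael.
Attach case instrumental -he → thutsewayaelhe.
Attach definiteness definite -ha → thutsewayaelheha.
Nasal assimilation: no change.
Apply vowel deletion: thutsewayaelheha → thutsewayelheha.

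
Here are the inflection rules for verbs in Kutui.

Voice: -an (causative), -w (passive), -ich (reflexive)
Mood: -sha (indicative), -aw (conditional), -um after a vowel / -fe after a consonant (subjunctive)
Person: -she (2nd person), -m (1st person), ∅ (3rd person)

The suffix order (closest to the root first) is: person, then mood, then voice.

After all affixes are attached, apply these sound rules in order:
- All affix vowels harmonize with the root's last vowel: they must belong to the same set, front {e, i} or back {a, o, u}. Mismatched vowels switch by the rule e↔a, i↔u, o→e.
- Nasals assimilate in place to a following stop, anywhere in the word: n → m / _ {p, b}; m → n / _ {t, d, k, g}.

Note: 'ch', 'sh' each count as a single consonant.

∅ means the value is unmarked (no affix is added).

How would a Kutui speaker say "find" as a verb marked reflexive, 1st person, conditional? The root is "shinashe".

Attach person 1st person -m → shinashem.
Attach mood conditional -aw → shinashemaw.
Attach voice reflexive -ich → shinashemawich.
Apply vowel harmony: shinashemawich → shinashemewich.
Nasal assimilation: no change.

shinashemewich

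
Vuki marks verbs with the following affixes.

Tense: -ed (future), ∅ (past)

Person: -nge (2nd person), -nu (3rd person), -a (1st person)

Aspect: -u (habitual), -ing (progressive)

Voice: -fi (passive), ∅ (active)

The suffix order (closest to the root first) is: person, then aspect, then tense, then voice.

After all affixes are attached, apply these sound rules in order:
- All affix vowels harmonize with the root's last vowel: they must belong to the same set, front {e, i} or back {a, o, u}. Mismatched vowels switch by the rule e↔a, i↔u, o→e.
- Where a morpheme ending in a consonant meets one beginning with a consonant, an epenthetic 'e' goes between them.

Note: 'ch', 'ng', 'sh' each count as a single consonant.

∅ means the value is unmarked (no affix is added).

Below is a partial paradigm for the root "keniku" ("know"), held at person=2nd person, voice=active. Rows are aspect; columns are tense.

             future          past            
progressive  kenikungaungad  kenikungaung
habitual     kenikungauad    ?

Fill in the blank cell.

Attach person 2nd person -nge → kenikunge.
Attach aspect habitual -u → kenikungeu.
tense = past: zero marking, form stays kenikungeu.
voice = active: zero marking, form stays kenikungeu.
Apply vowel harmony: kenikungeu → kenikungau.
Epenthesis: no change.

kenikungau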